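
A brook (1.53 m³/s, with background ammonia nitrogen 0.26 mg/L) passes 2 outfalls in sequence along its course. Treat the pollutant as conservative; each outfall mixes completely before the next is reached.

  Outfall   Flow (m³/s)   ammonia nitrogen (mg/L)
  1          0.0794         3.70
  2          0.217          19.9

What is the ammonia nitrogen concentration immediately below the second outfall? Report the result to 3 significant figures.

2.74 mg/L

Below outfall 1: Q → 1.609 m³/s, C = (1.530·0.2600 + 0.07940·3.700)/1.609 = 0.4297 mg/L.
Below outfall 2: Q → 1.826 m³/s, C = (1.609·0.4297 + 0.2170·19.90)/1.826 = 2.743 mg/L.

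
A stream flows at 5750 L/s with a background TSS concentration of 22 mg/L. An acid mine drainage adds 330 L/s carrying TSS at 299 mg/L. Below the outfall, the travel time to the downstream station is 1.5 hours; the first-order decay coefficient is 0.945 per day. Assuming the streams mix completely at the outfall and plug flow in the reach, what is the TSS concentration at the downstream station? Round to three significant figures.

Mass balance: C = (5750·22.00 + 330.0·299.0) / 6080 = 225200/6080 = 37.03 mg/L.
Decay over the reach: 37.03·exp(−kt) = 37.03·0.9426 = 34.91 mg/L.

34.9 mg/L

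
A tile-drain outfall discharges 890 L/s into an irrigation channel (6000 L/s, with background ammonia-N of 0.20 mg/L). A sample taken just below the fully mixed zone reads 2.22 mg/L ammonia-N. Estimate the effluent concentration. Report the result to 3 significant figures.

15.8 mg/L

Mass balance: 6000·0.2000 + 890.0·Cₑ = 6890·2.220
→ Cₑ = (6890·2.220 − 6000·0.2000) / 890.0 = 15.84 mg/L.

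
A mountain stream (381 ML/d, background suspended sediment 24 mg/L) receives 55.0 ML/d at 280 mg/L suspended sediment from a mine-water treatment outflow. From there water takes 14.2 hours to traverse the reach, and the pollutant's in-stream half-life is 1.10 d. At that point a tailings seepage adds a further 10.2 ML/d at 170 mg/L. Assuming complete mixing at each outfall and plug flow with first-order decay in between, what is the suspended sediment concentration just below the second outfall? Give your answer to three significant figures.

41.8 mg/L

Mass balance: C = (381.0·24.00 + 55.00·280.0) / 436.0 = 24540/436.0 = 56.29 mg/L; combined flow 436.0 ML/d.
Half-life 1.10 d → k = ln 2 / 1.10 = 0.6301 d⁻¹.
First-order decay: C = 56.29·exp(−k·t) = 56.29·0.6888 = 38.77 mg/L.
Second outfall: C = (436.0·38.77 + 10.20·170.0)/446.2 = 41.77 mg/L.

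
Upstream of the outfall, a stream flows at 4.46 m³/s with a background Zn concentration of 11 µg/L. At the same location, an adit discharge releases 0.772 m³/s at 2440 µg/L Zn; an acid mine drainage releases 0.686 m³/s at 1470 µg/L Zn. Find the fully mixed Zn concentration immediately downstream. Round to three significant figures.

Flow-weighted average: C = (4.460·11.00 + 0.7720·2440 + 0.6860·1470) / 5.918 = 2941/5.918 = 497.0 µg/L.

497 µg/L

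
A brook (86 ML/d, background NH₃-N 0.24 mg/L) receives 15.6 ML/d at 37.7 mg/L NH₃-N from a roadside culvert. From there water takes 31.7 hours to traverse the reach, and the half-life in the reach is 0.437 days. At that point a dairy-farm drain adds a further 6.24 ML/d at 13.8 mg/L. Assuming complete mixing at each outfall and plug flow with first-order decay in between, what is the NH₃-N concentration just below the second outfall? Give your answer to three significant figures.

1.49 mg/L

Mass balance: C = (86.00·0.2400 + 15.60·37.70) / 101.6 = 608.8/101.6 = 5.992 mg/L; combined flow 101.6 ML/d.
Half-life 0.437 d → k = ln 2 / 0.437 = 1.586 d⁻¹.
Applying C = C₀e^(−kt): 5.992 × 0.1231 = 0.7374 mg/L.
Second outfall: C = (101.6·0.7374 + 6.240·13.80)/107.8 = 1.493 mg/L.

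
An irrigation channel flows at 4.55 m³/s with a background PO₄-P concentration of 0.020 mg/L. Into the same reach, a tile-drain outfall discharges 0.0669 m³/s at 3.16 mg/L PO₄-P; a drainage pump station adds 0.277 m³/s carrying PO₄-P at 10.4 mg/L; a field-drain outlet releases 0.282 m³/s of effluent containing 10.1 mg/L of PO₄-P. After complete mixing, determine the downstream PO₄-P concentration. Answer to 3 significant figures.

Flow-weighted average: C = (4.550·0.02000 + 0.06690·3.160 + 0.2770·10.40 + 0.2820·10.10) / 5.176 = 6.031/5.176 = 1.165 mg/L.

1.17 mg/L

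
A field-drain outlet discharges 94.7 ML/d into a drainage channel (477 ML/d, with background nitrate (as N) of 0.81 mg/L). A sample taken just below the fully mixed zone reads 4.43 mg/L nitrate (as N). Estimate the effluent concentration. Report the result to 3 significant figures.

Mass balance: 477.0·0.8100 + 94.70·Cₑ = 571.7·4.430
→ Cₑ = (571.7·4.430 − 477.0·0.8100) / 94.70 = 22.66 mg/L.

22.7 mg/L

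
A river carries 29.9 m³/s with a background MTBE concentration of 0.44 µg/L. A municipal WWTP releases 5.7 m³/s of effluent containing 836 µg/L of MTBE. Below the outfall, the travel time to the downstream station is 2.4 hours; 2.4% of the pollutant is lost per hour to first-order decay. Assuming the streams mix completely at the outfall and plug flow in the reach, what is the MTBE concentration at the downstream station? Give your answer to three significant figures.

Mass balance: C = (29.90·0.4400 + 5.700·836.0) / 35.60 = 4778/35.60 = 134.2 µg/L.
2.4%/h lost → k = −ln(1 − 0.024) = 0.02429 h⁻¹.
Decay over the reach: 134.2·exp(−kt) = 134.2·0.9434 = 126.6 µg/L.

127 µg/L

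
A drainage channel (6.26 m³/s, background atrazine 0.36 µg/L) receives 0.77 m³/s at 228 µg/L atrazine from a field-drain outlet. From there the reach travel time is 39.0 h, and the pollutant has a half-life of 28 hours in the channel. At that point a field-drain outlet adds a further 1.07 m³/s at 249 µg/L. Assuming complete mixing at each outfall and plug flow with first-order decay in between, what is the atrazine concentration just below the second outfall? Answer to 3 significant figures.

Mixed concentration C = ΣQC/ΣQ = (6.260·0.3600 + 0.7700·228.0) / 7.030 = 177.8/7.030 = 25.29 µg/L; combined flow 7.030 m³/s.
Half-life 28 h → k = ln 2 / 28 = 0.02476 h⁻¹ = 0.5941 d⁻¹.
Decay over the reach: 25.29·exp(−kt) = 25.29·0.3808 = 9.632 µg/L.
Second outfall: C = (7.030·9.632 + 1.070·249.0)/8.100 = 41.25 µg/L.

41.3 µg/L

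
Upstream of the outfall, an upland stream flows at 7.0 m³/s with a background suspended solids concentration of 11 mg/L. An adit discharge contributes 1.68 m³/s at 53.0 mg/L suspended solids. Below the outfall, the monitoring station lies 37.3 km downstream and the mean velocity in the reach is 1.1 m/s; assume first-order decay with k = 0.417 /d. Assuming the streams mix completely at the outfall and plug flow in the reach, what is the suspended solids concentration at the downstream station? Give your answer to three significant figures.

16.2 mg/L

Conservation of mass: C = (7.000·11.00 + 1.680·53.00) / 8.680 = 166.0/8.680 = 19.13 mg/L.
Travel time t = 37.3·1000 / 1.1 = 33910 s = 9.419 h.
Applying C = C₀e^(−kt): 19.13 × 0.8490 = 16.24 mg/L.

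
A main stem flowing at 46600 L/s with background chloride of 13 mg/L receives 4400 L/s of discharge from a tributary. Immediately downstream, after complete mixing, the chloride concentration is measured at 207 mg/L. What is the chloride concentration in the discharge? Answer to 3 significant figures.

2260 mg/L

Mass balance: 46600·13.00 + 4400·Cₑ = 51000·207.0
→ Cₑ = (51000·207.0 − 46600·13.00) / 4400 = 2262 mg/L.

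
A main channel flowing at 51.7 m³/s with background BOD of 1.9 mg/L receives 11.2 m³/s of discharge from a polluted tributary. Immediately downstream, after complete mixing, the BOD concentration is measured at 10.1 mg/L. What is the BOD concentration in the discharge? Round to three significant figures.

Mass balance: 51.70·1.900 + 11.20·Cₑ = 62.90·10.10
→ Cₑ = (62.90·10.10 − 51.70·1.900) / 11.20 = 47.95 mg/L.

48.0 mg/L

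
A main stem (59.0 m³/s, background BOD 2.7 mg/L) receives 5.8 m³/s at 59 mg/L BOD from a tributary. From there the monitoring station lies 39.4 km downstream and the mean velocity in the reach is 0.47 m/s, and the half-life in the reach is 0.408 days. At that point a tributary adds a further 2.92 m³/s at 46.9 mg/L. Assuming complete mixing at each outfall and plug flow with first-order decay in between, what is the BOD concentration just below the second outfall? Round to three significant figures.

3.45 mg/L

Conservation of mass: C = (59.00·2.700 + 5.800·59.00) / 64.80 = 501.5/64.80 = 7.739 mg/L; combined flow 64.80 m³/s.
Travel time t = 39.4·1000 / 0.47 = 83830 s = 23.29 h.
Half-life 0.408 d → k = ln 2 / 0.408 = 1.699 d⁻¹.
First-order decay: C = 7.739·exp(−k·t) = 7.739·0.1924 = 1.489 mg/L.
At the second outfall, C = (64.80·1.489 + 2.920·46.90) / (64.80 + 2.920) = 3.447 mg/L.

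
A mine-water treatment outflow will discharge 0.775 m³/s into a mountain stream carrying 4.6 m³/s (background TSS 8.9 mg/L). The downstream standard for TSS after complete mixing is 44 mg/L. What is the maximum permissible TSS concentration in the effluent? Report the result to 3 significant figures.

At the limit, (Qr·Cr + Qe·Cₑ)/(Qr + Qe) = 44:
Cₑ = (5.375·44 − 4.600·8.900) / 0.7750 = 252.3 mg/L.

252 mg/L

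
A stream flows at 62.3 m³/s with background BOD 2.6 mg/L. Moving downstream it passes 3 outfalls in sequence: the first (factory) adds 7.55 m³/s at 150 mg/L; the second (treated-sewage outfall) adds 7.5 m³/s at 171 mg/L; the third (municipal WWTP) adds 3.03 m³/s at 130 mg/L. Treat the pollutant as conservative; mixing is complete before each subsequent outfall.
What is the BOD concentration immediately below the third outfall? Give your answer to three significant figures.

37.0 mg/L

After outfall 1: Q = 62.30 + 7.550 = 69.85 m³/s; C = (62.30·2.600 + 7.550·150.0)/69.85 = 18.53 mg/L.
After outfall 2: Q = 69.85 + 7.500 = 77.35 m³/s; C = (69.85·18.53 + 7.500·171.0)/77.35 = 33.32 mg/L.
After outfall 3: Q = 77.35 + 3.030 = 80.38 m³/s; C = (77.35·33.32 + 3.030·130.0)/80.38 = 36.96 mg/L.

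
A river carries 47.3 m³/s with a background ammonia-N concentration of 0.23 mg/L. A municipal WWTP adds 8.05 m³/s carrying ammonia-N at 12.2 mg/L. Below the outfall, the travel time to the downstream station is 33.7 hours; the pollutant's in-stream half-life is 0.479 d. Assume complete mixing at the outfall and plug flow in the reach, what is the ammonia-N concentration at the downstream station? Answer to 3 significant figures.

0.258 mg/L

After mixing, C = (47.30·0.2300 + 8.050·12.20) / 55.35 = 109.1/55.35 = 1.971 mg/L.
Half-life 0.479 d → k = ln 2 / 0.479 = 1.447 d⁻¹.
After decay, C = 1.971 × e^(−kt) = 1.971 × 0.1311 = 0.2583 mg/L.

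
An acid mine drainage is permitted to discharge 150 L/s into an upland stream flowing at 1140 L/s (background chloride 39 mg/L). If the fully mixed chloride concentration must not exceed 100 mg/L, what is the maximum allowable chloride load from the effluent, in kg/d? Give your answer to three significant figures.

Mass balance at the limit: 1140·39.00 + 150.0·Cₑ = 1290·100 → Cₑ = 563.6 mg/L.
150.0 L/s = 0.1500 m³/s. Load = 0.1500 m³/s × 563.6 g/m³ × 86 400 s/d = 7304 kg/d.

7300 kg/d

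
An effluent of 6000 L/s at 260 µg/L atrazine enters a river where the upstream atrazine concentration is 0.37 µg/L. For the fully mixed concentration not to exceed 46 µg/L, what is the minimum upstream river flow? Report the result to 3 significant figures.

Set C_mix = 46: (Q·0.3700 + 6000·260.0) / (Q + 6000) = 46
→ Q = 6000·(260.0 − 46)/(46 − 0.3700) = 28140 L/s.

28100 L/s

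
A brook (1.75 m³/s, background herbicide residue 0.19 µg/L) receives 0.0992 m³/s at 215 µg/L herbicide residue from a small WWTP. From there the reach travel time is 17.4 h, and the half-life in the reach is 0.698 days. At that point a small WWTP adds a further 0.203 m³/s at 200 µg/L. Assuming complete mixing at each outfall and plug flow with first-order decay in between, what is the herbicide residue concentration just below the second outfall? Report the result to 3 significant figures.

Mixed concentration C = ΣQC/ΣQ = (1.750·0.1900 + 0.09920·215.0) / 1.849 = 21.66/1.849 = 11.71 µg/L; combined flow 1.849 m³/s.
Half-life 0.698 d → k = ln 2 / 0.698 = 0.9930 d⁻¹.
First-order decay: C = 11.71·exp(−k·t) = 11.71·0.4868 = 5.702 µg/L.
At the second outfall, C = (1.849·5.702 + 0.2030·200.0) / (1.849 + 0.2030) = 24.92 µg/L.

24.9 µg/L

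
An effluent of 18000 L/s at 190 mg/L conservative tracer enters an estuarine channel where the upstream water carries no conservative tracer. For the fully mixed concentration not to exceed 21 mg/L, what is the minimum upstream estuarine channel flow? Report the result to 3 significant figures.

Set C_mix = 21: (Q·0 + 18000·190.0) / (Q + 18000) = 21
→ Q = 18000·(190.0 − 21)/(21 − 0) = 144900 L/s.

145000 L/s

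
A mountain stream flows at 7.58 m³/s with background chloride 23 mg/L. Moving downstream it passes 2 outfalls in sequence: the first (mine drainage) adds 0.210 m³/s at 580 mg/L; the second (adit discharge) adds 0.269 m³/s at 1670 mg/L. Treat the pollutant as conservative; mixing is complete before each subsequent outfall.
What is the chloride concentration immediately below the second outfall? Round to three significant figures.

92.5 mg/L

Outfall 1: combined Q = 7.790 m³/s; C = (7.580·23.00 + 0.2100·580.0)/7.790 = 38.02 mg/L.
Outfall 2: combined Q = 8.059 m³/s; C = (7.790·38.02 + 0.2690·1670)/8.059 = 92.49 mg/L.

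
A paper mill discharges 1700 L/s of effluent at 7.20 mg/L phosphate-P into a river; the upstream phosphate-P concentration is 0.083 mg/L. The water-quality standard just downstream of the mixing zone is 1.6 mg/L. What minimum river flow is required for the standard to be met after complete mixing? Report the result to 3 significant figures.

Set C_mix = 1.6: (Q·0.08300 + 1700·7.200) / (Q + 1700) = 1.6
→ Q = 1700·(7.200 − 1.6)/(1.6 − 0.08300) = 6276 L/s.

6280 L/s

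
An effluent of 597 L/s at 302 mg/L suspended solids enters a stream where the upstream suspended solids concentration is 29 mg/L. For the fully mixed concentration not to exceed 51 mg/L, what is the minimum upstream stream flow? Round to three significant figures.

Set C_mix = 51: (Q·29.00 + 597.0·302.0) / (Q + 597.0) = 51
→ Q = 597.0·(302.0 − 51)/(51 − 29.00) = 6811 L/s.

6810 L/s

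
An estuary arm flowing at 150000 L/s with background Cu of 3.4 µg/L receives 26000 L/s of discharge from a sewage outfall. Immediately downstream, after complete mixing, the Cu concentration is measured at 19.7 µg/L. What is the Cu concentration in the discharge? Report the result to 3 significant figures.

Mass balance: 150000·3.400 + 26000·Cₑ = 176000·19.70
→ Cₑ = (176000·19.70 − 150000·3.400) / 26000 = 113.7 µg/L.

114 µg/L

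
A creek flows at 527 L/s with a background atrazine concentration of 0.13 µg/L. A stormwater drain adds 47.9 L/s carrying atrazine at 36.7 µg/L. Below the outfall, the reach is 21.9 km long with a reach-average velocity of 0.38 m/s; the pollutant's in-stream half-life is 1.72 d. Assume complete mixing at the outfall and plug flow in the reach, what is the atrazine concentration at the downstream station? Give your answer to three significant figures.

Flow-weighted average: C = (527.0·0.1300 + 47.90·36.70) / 574.9 = 1826/574.9 = 3.177 µg/L.
Travel time t = 21.9·1000 / 0.38 = 57630 s = 16.01 h.
Half-life 1.72 d → k = ln 2 / 1.72 = 0.4030 d⁻¹.
After decay, C = 3.177 × e^(−kt) = 3.177 × 0.7643 = 2.428 µg/L.

2.43 µg/L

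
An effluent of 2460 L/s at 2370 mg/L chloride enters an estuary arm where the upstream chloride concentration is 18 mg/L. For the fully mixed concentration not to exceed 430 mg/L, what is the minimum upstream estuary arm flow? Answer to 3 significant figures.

11600 L/s

Set C_mix = 430: (Q·18.00 + 2460·2370) / (Q + 2460) = 430
→ Q = 2460·(2370 − 430)/(430 − 18.00) = 11580 L/s.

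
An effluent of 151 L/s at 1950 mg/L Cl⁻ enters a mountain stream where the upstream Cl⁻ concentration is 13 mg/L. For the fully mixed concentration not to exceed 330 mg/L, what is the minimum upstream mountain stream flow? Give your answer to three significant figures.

Set C_mix = 330: (Q·13.00 + 151.0·1950) / (Q + 151.0) = 330
→ Q = 151.0·(1950 − 330)/(330 − 13.00) = 771.7 L/s.

772 L/s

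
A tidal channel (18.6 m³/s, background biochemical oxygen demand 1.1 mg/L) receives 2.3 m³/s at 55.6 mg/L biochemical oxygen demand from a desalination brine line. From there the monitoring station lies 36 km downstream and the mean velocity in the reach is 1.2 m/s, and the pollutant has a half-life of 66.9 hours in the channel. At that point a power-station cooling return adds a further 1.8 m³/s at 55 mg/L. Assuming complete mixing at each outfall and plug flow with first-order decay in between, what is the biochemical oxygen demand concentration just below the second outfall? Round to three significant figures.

Flow-weighted average: C = (18.60·1.100 + 2.300·55.60) / 20.90 = 148.3/20.90 = 7.098 mg/L; combined flow 20.90 m³/s.
Travel time t = 36·1000 / 1.2 = 30000 s = 8.333 h.
Half-life 66.9 h → k = ln 2 / 66.9 = 0.01036 h⁻¹ = 0.2487 d⁻¹.
After decay, C = 7.098 × e^(−kt) = 7.098 × 0.9173 = 6.511 mg/L.
Second outfall: C = (20.90·6.511 + 1.800·55.00)/22.70 = 10.36 mg/L.

10.4 mg/L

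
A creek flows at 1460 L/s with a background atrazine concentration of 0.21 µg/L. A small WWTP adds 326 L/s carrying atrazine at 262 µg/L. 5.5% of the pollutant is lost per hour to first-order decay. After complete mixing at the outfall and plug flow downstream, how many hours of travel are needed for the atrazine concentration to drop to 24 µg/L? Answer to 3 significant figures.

12.3 h

Flow-weighted average: C = (1460·0.2100 + 326.0·262.0) / 1786 = 85720/1786 = 47.99 µg/L.
5.5%/h lost → k = −ln(1 − 0.055) = 0.05657 h⁻¹.
47.99·exp(−k·t) = 24 → t = ln(47.99/24)/k = 44100 s = 12.25 h.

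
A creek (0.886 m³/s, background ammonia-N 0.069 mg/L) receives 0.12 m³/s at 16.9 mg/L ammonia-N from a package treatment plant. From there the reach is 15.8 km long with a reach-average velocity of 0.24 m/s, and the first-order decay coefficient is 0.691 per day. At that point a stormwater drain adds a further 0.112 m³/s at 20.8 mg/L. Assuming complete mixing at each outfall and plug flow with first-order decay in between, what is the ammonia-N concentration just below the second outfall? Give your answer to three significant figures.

Mixed concentration C = ΣQC/ΣQ = (0.8860·0.06900 + 0.1200·16.90) / 1.006 = 2.089/1.006 = 2.077 mg/L; combined flow 1.006 m³/s.
Travel time t = 15.8·1000 / 0.24 = 65830 s = 18.29 h.
First-order decay: C = 2.077·exp(−k·t) = 2.077·0.5907 = 1.227 mg/L.
At the second outfall, C = (1.006·1.227 + 0.1120·20.80) / (1.006 + 0.1120) = 3.187 mg/L.

3.19 mg/L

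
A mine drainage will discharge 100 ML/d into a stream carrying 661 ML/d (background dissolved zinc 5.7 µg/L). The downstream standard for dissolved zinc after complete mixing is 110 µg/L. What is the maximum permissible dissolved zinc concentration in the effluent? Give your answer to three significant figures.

At the limit, (Qr·Cr + Qe·Cₑ)/(Qr + Qe) = 110:
Cₑ = (761.0·110 − 661.0·5.700) / 100.0 = 799.4 µg/L.

799 µg/L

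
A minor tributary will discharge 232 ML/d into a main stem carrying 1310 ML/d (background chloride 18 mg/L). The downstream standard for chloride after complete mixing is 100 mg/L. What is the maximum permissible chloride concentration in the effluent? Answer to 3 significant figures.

563 mg/L

At the limit, (Qr·Cr + Qe·Cₑ)/(Qr + Qe) = 100:
Cₑ = (1542·100 − 1310·18.00) / 232.0 = 563.0 mg/L.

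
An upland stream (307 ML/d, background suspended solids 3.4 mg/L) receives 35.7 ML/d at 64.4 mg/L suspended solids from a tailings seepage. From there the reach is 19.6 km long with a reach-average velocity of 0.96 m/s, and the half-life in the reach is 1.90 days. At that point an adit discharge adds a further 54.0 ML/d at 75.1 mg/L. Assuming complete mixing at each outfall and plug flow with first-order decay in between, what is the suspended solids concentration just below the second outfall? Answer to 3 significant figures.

Flow-weighted average: C = (307.0·3.400 + 35.70·64.40) / 342.7 = 3343/342.7 = 9.755 mg/L; combined flow 342.7 ML/d.
Travel time t = 19.6·1000 / 0.96 = 20420 s = 5.671 h.
Half-life 1.90 d → k = ln 2 / 1.90 = 0.3648 d⁻¹.
First-order decay: C = 9.755·exp(−k·t) = 9.755·0.9174 = 8.949 mg/L.
At the second outfall, C = (342.7·8.949 + 54.00·75.10) / (342.7 + 54.00) = 17.95 mg/L.

18.0 mg/L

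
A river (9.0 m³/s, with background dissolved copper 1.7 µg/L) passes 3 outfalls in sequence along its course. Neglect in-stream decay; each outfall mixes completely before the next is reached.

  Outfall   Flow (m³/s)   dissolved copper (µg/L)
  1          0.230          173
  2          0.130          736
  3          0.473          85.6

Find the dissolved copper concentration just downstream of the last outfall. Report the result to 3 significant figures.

Below outfall 1: Q → 9.230 m³/s, C = (9.000·1.700 + 0.2300·173.0)/9.230 = 5.969 µg/L.
Below outfall 2: Q → 9.360 m³/s, C = (9.230·5.969 + 0.1300·736.0)/9.360 = 16.11 µg/L.
Below outfall 3: Q → 9.833 m³/s, C = (9.360·16.11 + 0.4730·85.60)/9.833 = 19.45 µg/L.

19.5 µg/L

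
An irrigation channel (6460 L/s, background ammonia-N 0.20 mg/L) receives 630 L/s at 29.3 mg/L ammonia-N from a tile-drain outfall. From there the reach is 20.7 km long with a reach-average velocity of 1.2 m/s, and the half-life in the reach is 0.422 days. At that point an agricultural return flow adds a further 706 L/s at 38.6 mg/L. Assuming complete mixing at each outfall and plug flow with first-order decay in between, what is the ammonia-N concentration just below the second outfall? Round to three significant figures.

5.32 mg/L

Flow-weighted average: C = (6460·0.2000 + 630.0·29.30) / 7090 = 19750/7090 = 2.786 mg/L; combined flow 7090 L/s.
Travel time t = 20.7·1000 / 1.2 = 17250 s = 4.792 h.
Half-life 0.422 d → k = ln 2 / 0.422 = 1.643 d⁻¹.
Applying C = C₀e^(−kt): 2.786 × 0.7204 = 2.007 mg/L.
Second outfall: C = (7090·2.007 + 706.0·38.60)/7796 = 5.321 mg/L.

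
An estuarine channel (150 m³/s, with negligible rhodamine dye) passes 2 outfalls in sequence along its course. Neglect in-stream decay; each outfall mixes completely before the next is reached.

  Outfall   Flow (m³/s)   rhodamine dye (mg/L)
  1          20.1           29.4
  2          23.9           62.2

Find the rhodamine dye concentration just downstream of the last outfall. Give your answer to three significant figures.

10.7 mg/L

Outfall 1: combined Q = 170.1 m³/s; C = (150.0·0 + 20.10·29.40)/170.1 = 3.474 mg/L.
Outfall 2: combined Q = 194.0 m³/s; C = (170.1·3.474 + 23.90·62.20)/194.0 = 10.71 mg/L.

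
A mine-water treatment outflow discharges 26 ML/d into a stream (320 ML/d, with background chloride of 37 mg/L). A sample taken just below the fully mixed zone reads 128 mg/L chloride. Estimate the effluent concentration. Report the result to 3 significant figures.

Mass balance: 320.0·37.00 + 26.00·Cₑ = 346.0·128.0
→ Cₑ = (346.0·128.0 − 320.0·37.00) / 26.00 = 1248 mg/L.

1250 mg/L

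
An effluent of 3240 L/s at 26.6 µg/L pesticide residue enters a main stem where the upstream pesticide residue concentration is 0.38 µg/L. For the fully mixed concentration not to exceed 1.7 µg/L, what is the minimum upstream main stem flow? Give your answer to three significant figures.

Set C_mix = 1.7: (Q·0.3800 + 3240·26.60) / (Q + 3240) = 1.7
→ Q = 3240·(26.60 − 1.7)/(1.7 − 0.3800) = 61120 L/s.

61100 L/s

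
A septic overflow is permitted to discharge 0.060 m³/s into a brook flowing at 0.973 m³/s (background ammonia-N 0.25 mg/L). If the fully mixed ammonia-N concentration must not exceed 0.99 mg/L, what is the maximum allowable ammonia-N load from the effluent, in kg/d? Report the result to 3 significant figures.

Mass balance at the limit: 0.9730·0.2500 + 0.06000·Cₑ = 1.033·0.99 → Cₑ = 12.99 mg/L.
Load = 0.06000 m³/s × 12.99 g/m³ × 86 400 s/d = 67.34 kg/d.

67.3 kg/d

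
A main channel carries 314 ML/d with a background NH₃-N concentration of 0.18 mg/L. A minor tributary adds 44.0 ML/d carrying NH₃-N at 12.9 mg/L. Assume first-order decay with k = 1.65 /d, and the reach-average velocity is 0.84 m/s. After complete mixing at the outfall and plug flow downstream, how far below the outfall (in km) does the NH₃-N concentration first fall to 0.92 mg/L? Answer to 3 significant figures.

Mass balance: C = (314.0·0.1800 + 44.00·12.90) / 358.0 = 624.1/358.0 = 1.743 mg/L.
Set 1.743·exp(−k·t) = 0.92 → t = ln(1.743/0.92)/k = 33470 s = 9.297 h.
Distance = v·t = 0.84·33470 = 28120 m = 28.12 km.

28.1 km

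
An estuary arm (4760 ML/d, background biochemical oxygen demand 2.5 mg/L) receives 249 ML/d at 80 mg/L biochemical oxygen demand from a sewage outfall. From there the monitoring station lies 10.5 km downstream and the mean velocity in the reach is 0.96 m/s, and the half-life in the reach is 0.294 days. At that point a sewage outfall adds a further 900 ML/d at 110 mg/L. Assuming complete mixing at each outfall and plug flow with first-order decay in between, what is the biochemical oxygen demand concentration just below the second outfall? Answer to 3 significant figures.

Mass balance: C = (4760·2.500 + 249.0·80.00) / 5009 = 31820/5009 = 6.353 mg/L; combined flow 5009 ML/d.
Travel time t = 10.5·1000 / 0.96 = 10940 s = 3.038 h.
Half-life 0.294 d → k = ln 2 / 0.294 = 2.358 d⁻¹.
Applying C = C₀e^(−kt): 6.353 × 0.7420 = 4.713 mg/L.
Second outfall: C = (5009·4.713 + 900.0·110.0)/5909 = 20.75 mg/L.

20.7 mg/L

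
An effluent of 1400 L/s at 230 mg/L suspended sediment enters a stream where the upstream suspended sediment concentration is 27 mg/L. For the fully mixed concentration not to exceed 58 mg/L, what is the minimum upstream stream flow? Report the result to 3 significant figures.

7770 L/s

Set C_mix = 58: (Q·27.00 + 1400·230.0) / (Q + 1400) = 58
→ Q = 1400·(230.0 − 58)/(58 − 27.00) = 7768 L/s.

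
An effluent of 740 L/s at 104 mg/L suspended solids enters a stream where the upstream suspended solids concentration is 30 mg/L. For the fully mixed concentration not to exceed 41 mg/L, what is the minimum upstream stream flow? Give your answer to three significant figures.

4240 L/s

Set C_mix = 41: (Q·30.00 + 740.0·104.0) / (Q + 740.0) = 41
→ Q = 740.0·(104.0 − 41)/(41 − 30.00) = 4238 L/s.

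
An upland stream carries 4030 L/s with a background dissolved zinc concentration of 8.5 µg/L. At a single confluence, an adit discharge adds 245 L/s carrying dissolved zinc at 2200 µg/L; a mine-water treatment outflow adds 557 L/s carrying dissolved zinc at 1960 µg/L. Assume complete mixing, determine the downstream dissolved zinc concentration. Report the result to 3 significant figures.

Mixed concentration C = ΣQC/ΣQ = (4030·8.500 + 245.0·2200 + 557.0·1960) / 4832 = 1665000/4832 = 344.6 µg/L.

345 µg/L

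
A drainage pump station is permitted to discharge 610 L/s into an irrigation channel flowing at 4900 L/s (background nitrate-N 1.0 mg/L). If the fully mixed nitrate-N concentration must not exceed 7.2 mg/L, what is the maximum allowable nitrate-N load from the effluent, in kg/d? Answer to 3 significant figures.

3000 kg/d

Mass balance at the limit: 4900·1.000 + 610.0·Cₑ = 5510·7.2 → Cₑ = 57.00 mg/L.
610.0 L/s = 0.6100 m³/s. Load = 0.6100 m³/s × 57.00 g/m³ × 86 400 s/d = 3004 kg/d.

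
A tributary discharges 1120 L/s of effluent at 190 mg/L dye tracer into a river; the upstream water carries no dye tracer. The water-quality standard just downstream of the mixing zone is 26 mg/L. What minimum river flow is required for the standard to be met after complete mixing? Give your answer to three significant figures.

Set C_mix = 26: (Q·0 + 1120·190.0) / (Q + 1120) = 26
→ Q = 1120·(190.0 − 26)/(26 − 0) = 7065 L/s.

7060 L/s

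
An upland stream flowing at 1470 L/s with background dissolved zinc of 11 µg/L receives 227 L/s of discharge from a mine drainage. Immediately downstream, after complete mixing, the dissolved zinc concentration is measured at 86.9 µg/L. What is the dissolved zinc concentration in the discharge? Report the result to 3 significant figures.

578 µg/L

Mass balance: 1470·11.00 + 227.0·Cₑ = 1697·86.90
→ Cₑ = (1697·86.90 − 1470·11.00) / 227.0 = 578.4 µg/L.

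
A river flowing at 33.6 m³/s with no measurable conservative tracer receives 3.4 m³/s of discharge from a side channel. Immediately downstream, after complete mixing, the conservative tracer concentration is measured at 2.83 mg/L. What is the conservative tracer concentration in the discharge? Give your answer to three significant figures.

30.8 mg/L

Mass balance: 33.60·0 + 3.400·Cₑ = 37.00·2.830
→ Cₑ = (37.00·2.830 − 33.60·0) / 3.400 = 30.80 mg/L.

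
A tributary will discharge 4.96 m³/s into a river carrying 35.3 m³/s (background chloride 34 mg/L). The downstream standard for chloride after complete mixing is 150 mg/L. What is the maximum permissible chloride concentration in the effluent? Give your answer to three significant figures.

At the limit, (Qr·Cr + Qe·Cₑ)/(Qr + Qe) = 150:
Cₑ = (40.26·150 − 35.30·34.00) / 4.960 = 975.6 mg/L.

976 mg/L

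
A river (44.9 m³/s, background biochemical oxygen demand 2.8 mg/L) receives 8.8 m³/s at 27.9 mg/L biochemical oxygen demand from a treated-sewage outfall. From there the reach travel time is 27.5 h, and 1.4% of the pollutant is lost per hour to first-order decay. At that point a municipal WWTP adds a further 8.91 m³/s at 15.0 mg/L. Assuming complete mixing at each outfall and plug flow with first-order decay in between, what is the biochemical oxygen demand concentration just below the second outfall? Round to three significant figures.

Flow-weighted average: C = (44.90·2.800 + 8.800·27.90) / 53.70 = 371.2/53.70 = 6.913 mg/L; combined flow 53.70 m³/s.
1.4%/h lost → k = −ln(1 − 0.014) = 0.01410 h⁻¹.
First-order decay: C = 6.913·exp(−k·t) = 6.913·0.6786 = 4.691 mg/L.
At the second outfall, C = (53.70·4.691 + 8.910·15.00) / (53.70 + 8.910) = 6.158 mg/L.

6.16 mg/L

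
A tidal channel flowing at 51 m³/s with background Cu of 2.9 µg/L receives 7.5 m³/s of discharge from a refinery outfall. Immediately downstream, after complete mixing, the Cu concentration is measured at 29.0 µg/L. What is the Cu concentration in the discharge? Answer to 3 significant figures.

206 µg/L

Mass balance: 51.00·2.900 + 7.500·Cₑ = 58.50·29.00
→ Cₑ = (58.50·29.00 − 51.00·2.900) / 7.500 = 206.5 µg/L.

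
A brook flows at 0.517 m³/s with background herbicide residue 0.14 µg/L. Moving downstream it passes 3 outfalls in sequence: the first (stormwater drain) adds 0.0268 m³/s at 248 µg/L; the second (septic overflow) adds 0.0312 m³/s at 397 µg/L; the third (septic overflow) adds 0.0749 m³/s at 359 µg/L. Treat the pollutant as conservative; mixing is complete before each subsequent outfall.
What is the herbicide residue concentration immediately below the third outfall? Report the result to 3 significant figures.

After outfall 1: Q = 0.5170 + 0.02680 = 0.5438 m³/s; C = (0.5170·0.1400 + 0.02680·248.0)/0.5438 = 12.36 µg/L.
After outfall 2: Q = 0.5438 + 0.03120 = 0.5750 m³/s; C = (0.5438·12.36 + 0.03120·397.0)/0.5750 = 33.23 µg/L.
After outfall 3: Q = 0.5750 + 0.07490 = 0.6499 m³/s; C = (0.5750·33.23 + 0.07490·359.0)/0.6499 = 70.77 µg/L.

70.8 µg/L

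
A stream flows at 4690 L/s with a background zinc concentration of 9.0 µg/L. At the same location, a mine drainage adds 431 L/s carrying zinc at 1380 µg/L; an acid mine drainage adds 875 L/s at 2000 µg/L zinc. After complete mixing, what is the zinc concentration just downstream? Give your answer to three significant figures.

398 µg/L

After mixing, C = (4690·9.000 + 431.0·1380 + 875.0·2000) / 5996 = 2387000/5996 = 398.1 µg/L.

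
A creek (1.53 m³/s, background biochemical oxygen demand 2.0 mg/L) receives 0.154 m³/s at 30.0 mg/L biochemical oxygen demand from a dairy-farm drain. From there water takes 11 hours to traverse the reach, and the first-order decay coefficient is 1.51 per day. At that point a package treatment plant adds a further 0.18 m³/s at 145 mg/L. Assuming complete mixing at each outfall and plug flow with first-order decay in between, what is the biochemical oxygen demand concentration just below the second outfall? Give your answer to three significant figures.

Conservation of mass: C = (1.530·2.000 + 0.1540·30.00) / 1.684 = 7.680/1.684 = 4.561 mg/L; combined flow 1.684 m³/s.
Applying C = C₀e^(−kt): 4.561 × 0.5005 = 2.283 mg/L.
Second outfall: C = (1.684·2.283 + 0.1800·145.0)/1.864 = 16.06 mg/L.

16.1 mg/L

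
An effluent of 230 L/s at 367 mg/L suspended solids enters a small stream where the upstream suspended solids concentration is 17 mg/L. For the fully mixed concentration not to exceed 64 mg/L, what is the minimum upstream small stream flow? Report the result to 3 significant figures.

1480 L/s

Set C_mix = 64: (Q·17.00 + 230.0·367.0) / (Q + 230.0) = 64
→ Q = 230.0·(367.0 − 64)/(64 − 17.00) = 1483 L/s.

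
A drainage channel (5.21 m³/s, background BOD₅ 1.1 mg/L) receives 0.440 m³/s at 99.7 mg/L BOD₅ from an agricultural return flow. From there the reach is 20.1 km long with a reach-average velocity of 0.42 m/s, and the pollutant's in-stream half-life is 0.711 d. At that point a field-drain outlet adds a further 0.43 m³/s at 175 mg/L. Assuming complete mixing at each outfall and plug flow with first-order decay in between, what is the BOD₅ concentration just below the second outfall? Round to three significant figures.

Conservation of mass: C = (5.210·1.100 + 0.4400·99.70) / 5.650 = 49.60/5.650 = 8.779 mg/L; combined flow 5.650 m³/s.
Travel time t = 20.1·1000 / 0.42 = 47860 s = 13.29 h.
Half-life 0.711 d → k = ln 2 / 0.711 = 0.9749 d⁻¹.
First-order decay: C = 8.779·exp(−k·t) = 8.779·0.5828 = 5.116 mg/L.
Second outfall: C = (5.650·5.116 + 0.4300·175.0)/6.080 = 17.13 mg/L.

17.1 mg/L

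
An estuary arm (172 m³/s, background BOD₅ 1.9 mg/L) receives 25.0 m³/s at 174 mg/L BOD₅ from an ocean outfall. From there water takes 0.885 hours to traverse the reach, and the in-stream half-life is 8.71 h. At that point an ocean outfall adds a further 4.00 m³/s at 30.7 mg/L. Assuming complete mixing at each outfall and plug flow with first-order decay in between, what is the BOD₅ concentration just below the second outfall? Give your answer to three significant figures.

After mixing, C = (172.0·1.900 + 25.00·174.0) / 197.0 = 4677/197.0 = 23.74 mg/L; combined flow 197.0 m³/s.
Half-life 8.71 h → k = ln 2 / 8.71 = 0.07958 h⁻¹ = 1.910 d⁻¹.
Decay over the reach: 23.74·exp(−kt) = 23.74·0.9320 = 22.13 mg/L.
At the second outfall, C = (197.0·22.13 + 4.000·30.70) / (197.0 + 4.000) = 22.30 mg/L.

22.3 mg/L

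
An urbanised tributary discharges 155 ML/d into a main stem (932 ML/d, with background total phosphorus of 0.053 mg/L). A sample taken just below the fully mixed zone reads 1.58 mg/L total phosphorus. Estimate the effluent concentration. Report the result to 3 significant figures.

10.8 mg/L

Mass balance: 932.0·0.05300 + 155.0·Cₑ = 1087·1.580
→ Cₑ = (1087·1.580 − 932.0·0.05300) / 155.0 = 10.76 mg/L.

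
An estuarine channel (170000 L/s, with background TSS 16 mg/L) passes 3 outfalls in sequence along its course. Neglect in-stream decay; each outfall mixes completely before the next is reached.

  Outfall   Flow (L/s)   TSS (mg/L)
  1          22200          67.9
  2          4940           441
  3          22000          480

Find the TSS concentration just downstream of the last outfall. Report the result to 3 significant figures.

After outfall 1: Q = 170000 + 22200 = 192200 L/s; C = (170000·16.00 + 22200·67.90)/192200 = 21.99 mg/L.
After outfall 2: Q = 192200 + 4940 = 197100 L/s; C = (192200·21.99 + 4940·441.0)/197100 = 32.49 mg/L.
After outfall 3: Q = 197100 + 22000 = 219100 L/s; C = (197100·32.49 + 22000·480.0)/219100 = 77.42 mg/L.

77.4 mg/L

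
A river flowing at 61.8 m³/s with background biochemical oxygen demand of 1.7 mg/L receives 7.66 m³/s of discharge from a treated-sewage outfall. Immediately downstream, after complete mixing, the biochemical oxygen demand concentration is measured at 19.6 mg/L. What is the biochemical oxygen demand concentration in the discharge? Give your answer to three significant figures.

Mass balance: 61.80·1.700 + 7.660·Cₑ = 69.46·19.60
→ Cₑ = (69.46·19.60 − 61.80·1.700) / 7.660 = 164.0 mg/L.

164 mg/L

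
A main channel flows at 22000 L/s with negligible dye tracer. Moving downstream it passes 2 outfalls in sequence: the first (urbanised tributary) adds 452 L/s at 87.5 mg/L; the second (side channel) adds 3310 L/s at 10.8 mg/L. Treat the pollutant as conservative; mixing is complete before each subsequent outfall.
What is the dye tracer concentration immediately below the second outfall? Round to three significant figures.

Below outfall 1: Q → 22450 L/s, C = (22000·0 + 452.0·87.50)/22450 = 1.762 mg/L.
Below outfall 2: Q → 25760 L/s, C = (22450·1.762 + 3310·10.80)/25760 = 2.923 mg/L.

2.92 mg/L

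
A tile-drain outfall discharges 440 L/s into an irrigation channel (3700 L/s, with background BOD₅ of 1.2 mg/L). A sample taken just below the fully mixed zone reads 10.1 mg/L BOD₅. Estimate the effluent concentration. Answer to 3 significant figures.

84.9 mg/L

Mass balance: 3700·1.200 + 440.0·Cₑ = 4140·10.10
→ Cₑ = (4140·10.10 − 3700·1.200) / 440.0 = 84.94 mg/L.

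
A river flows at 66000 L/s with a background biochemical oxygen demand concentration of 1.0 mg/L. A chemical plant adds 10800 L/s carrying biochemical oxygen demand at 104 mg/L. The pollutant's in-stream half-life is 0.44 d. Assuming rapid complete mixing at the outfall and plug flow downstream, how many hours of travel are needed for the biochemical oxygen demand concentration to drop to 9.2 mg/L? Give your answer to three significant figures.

7.93 h

Mass balance: C = (66000·1.000 + 10800·104.0) / 76800 = 1189000/76800 = 15.48 mg/L.
Half-life 0.44 d → k = ln 2 / 0.44 = 1.575 d⁻¹.
15.48·exp(−k·t) = 9.2 → t = ln(15.48/9.2)/k = 28550 s = 7.932 h.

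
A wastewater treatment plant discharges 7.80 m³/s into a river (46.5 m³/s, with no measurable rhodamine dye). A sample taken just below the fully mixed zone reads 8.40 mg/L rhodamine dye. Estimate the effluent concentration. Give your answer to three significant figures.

58.5 mg/L

Mass balance: 46.50·0 + 7.800·Cₑ = 54.30·8.400
→ Cₑ = (54.30·8.400 − 46.50·0) / 7.800 = 58.48 mg/L.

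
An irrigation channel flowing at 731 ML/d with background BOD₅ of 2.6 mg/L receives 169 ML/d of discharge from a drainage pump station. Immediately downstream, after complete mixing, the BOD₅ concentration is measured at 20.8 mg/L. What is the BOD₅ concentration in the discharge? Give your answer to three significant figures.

99.5 mg/L

Mass balance: 731.0·2.600 + 169.0·Cₑ = 900.0·20.80
→ Cₑ = (900.0·20.80 − 731.0·2.600) / 169.0 = 99.52 mg/L.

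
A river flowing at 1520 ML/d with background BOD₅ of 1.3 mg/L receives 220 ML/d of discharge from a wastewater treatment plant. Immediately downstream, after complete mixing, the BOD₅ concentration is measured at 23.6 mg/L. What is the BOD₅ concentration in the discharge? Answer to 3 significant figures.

Mass balance: 1520·1.300 + 220.0·Cₑ = 1740·23.60
→ Cₑ = (1740·23.60 − 1520·1.300) / 220.0 = 177.7 mg/L.

178 mg/L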